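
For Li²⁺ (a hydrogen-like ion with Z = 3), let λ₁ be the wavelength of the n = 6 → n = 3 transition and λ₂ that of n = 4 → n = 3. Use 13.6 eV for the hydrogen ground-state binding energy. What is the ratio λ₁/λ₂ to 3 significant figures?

0.583

λ ∝ 1/ΔE ∝ 1/(1/n_f² − 1/n_i²), and the Z² and hc factors cancel in the ratio.
λ₁/λ₂ = (1/3² − 1/4²)/(1/3² − 1/6²) = 0.04861/0.08333 = 0.583.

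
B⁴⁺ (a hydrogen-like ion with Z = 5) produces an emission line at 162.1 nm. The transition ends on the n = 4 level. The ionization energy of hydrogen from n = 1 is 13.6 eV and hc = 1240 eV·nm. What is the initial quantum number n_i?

n_i = 5

The photon energy is ΔE = hc/λ = 1240 / 162.1 = 7.650 eV.
With Z = 5, ΔE = 340.0 × (1/n_f² − 1/n_i²), so 1/n_f² − 1/n_i² = 0.02250.
With n_f = 4: 1/n_i² = 1/16 − 0.02250 = 0.04000, so n_i ≈ 5.00.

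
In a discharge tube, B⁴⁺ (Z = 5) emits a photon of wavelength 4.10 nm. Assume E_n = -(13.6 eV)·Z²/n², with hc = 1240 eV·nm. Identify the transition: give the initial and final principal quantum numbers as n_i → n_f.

The photon energy is ΔE = hc/λ = 1240 / 4.10 = 302.4 eV.
With Z = 5, ΔE = 340.0 × (1/n_f² − 1/n_i²), so 1/n_f² − 1/n_i² = 0.8895.
Trying n_f = 1 gives 1/n_i² = 0.1105, i.e. n_i ≈ 3; this pair matches.

n_i = 3, n_f = 1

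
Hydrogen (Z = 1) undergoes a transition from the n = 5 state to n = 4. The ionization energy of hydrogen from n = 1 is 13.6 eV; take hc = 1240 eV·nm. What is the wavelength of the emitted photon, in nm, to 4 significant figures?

ΔE = 13.60 × (1/4² − 1/5²) = 13.60 × 0.02250 = 0.3060 eV.
λ = hc/ΔE = 1240 / 0.3060 = 4052 nm.

4052 nm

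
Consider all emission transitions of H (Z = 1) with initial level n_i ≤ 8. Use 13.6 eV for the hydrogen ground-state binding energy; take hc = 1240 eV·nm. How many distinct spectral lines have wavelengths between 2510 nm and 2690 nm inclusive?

1

Enumerate all n_i → n_f pairs with 1 ≤ n_f < n_i ≤ 8 and compute λ = 1240 / [13.6·1·(1/n_f² − 1/n_i²)].
Lines falling in [2510, 2690] nm: 6→4 (2626 nm).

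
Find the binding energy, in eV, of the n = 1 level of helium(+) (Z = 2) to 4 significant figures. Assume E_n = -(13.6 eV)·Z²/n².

54.40 eV

E_n = −13.6 Z²/n² = −54.40/n² eV for Z = 2.
E_1 = −54.40/1 = −54.40 eV, so ionization (to E = 0) requires 54.40 eV.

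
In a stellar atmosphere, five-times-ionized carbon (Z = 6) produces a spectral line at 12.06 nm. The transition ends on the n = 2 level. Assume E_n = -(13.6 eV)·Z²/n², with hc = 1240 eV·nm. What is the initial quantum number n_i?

The photon energy is ΔE = hc/λ = 1240 / 12.06 = 102.8 eV.
With Z = 6, ΔE = 489.6 × (1/n_f² − 1/n_i²), so 1/n_f² − 1/n_i² = 0.2100.
With n_f = 2: 1/n_i² = 1/4 − 0.2100 = 0.03999, so n_i ≈ 5.00.

n_i = 5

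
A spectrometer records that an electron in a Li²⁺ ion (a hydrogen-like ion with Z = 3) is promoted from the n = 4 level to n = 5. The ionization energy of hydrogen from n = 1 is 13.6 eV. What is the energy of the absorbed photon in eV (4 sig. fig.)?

2.754 eV

The Bohr energies scale as Z², so for Z = 3: E_n = −122.4/n² eV.
E_5 = −122.4/25 = −4.896 eV and E_4 = −122.4/16 = −7.650 eV.
The photon energy is |E_5 − E_4| = 2.754 eV.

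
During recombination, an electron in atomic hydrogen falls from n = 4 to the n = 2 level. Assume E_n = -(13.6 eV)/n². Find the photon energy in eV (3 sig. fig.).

2.55 eV

E_4 = −13.60/16 = −0.8500 eV and E_2 = −13.60/4 = −3.400 eV.
The photon energy is |E_4 − E_2| = 2.55 eV.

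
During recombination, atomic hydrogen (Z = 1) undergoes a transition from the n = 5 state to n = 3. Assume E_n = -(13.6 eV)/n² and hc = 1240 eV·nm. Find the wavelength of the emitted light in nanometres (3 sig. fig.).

1280 nm

ΔE = 13.60 × (1/3² − 1/5²) = 13.60 × 0.07111 = 0.9671 eV.
λ = hc/ΔE = 1240 / 0.9671 = 1280 nm.
This line belongs to the Paschen series.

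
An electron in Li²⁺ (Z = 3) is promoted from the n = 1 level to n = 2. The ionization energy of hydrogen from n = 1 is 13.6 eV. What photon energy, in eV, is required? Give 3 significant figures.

91.8 eV

The Bohr energies scale as Z², so for Z = 3: E_n = −122.4/n² eV.
E_2 = −122.4/4 = −30.60 eV and E_1 = −122.4/1 = −122.4 eV.
The photon energy is |E_2 − E_1| = 91.8 eV.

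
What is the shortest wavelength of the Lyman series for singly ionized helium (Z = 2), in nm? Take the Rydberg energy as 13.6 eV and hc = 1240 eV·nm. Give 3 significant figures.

The Lyman series has lower level n_f = 1; the series limit corresponds to n_i → ∞.
ΔE_max = 13.6 × 4 / 1² = 54.40 eV.
λ_min = 1240 / 54.40 = 22.8 nm.

22.8 nm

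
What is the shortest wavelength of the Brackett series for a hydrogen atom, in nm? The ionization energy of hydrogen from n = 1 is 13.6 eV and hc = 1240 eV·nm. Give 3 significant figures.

The Brackett series has lower level n_f = 4; the series limit corresponds to n_i → ∞.
ΔE_max = 13.6 × 1 / 4² = 0.8500 eV.
λ_min = 1240 / 0.8500 = 1460 nm.

1460 nm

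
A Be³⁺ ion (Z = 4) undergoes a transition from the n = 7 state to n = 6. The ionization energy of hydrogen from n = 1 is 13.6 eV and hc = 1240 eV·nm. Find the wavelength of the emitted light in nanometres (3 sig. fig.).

For Z = 4 the level energies scale as Z², so the effective Rydberg energy is 13.6 × 16 = 217.6 eV.
ΔE = 217.6 × (1/6² − 1/7²) = 217.6 × 0.007370 = 1.604 eV.
λ = hc/ΔE = 1240 / 1.604 = 773 nm.

773 nm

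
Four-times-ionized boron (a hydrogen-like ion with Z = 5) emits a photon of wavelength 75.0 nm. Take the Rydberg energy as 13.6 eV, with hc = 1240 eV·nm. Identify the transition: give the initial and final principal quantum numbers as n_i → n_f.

n_i = 4, n_f = 3

The photon energy is ΔE = hc/λ = 1240 / 75.0 = 16.53 eV.
With Z = 5, ΔE = 340.0 × (1/n_f² − 1/n_i²), so 1/n_f² − 1/n_i² = 0.04863.
Trying n_f = 3 gives 1/n_i² = 0.06248, i.e. n_i ≈ 4; this pair matches.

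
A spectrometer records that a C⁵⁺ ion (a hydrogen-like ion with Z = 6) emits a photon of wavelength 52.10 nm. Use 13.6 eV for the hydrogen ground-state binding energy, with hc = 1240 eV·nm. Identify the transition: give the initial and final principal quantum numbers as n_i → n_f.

The photon energy is ΔE = hc/λ = 1240 / 52.10 = 23.80 eV.
With Z = 6, ΔE = 489.6 × (1/n_f² − 1/n_i²), so 1/n_f² − 1/n_i² = 0.04861.
Trying n_f = 3 gives 1/n_i² = 0.06250, i.e. n_i ≈ 4; this pair matches.

n_i = 4, n_f = 3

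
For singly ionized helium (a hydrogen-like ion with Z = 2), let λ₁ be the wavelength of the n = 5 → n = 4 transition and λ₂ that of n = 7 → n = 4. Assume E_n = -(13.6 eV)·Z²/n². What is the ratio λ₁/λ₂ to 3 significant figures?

1.87

λ ∝ 1/ΔE ∝ 1/(1/n_f² − 1/n_i²), and the Z² and hc factors cancel in the ratio.
λ₁/λ₂ = (1/4² − 1/7²)/(1/4² − 1/5²) = 0.04209/0.02250 = 1.87.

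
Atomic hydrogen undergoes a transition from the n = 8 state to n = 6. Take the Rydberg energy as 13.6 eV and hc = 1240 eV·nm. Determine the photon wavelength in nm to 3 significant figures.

7500 nm

ΔE = 13.60 × (1/6² − 1/8²) = 13.60 × 0.01215 = 0.1653 eV.
λ = hc/ΔE = 1240 / 0.1653 = 7500 nm.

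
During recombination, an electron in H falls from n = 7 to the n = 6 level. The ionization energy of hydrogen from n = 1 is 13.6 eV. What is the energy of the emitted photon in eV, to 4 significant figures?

0.1002 eV

E_7 = −13.60/49 = −0.2776 eV and E_6 = −13.60/36 = −0.3778 eV.
The photon energy is |E_7 − E_6| = 0.1002 eV.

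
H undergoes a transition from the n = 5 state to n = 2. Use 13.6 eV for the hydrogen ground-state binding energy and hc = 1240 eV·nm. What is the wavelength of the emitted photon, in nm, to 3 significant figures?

434 nm

ΔE = 13.60 × (1/2² − 1/5²) = 13.60 × 0.2100 = 2.856 eV.
λ = hc/ΔE = 1240 / 2.856 = 434 nm.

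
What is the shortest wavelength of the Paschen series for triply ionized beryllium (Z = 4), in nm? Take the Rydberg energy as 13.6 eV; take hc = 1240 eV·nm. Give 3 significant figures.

The Paschen series has lower level n_f = 3; the series limit corresponds to n_i → ∞.
ΔE_max = 13.6 × 16 / 3² = 24.18 eV.
λ_min = 1240 / 24.18 = 51.3 nm.

51.3 nm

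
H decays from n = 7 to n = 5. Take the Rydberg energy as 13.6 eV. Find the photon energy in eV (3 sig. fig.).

0.266 eV

E_7 = −13.60/49 = −0.2776 eV and E_5 = −13.60/25 = −0.5440 eV.
The photon energy is |E_7 − E_5| = 0.266 eV.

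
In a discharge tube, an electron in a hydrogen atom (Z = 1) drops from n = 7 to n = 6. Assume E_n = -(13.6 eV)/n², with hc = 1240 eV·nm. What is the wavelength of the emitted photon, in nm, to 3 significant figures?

ΔE = 13.60 × (1/6² − 1/7²) = 13.60 × 0.007370 = 0.1002 eV.
λ = hc/ΔE = 1240 / 0.1002 = 12400 nm.

12400 nm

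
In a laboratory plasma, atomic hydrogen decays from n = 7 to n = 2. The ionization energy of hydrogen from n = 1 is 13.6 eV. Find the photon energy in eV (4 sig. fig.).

3.122 eV

E_7 = −13.60/49 = −0.2776 eV and E_2 = −13.60/4 = −3.400 eV.
The photon energy is |E_7 − E_2| = 3.122 eV.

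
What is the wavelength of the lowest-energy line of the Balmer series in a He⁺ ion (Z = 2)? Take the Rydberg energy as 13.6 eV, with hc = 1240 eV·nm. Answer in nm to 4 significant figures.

164.1 nm

The Balmer series terminates on n_f = 2; the first line has n_i = 2+1 = 3.
ΔE = 54.40 × (1/2² − 1/3²) = 7.556 eV.
λ = 1240 / 7.556 = 164.1 nm.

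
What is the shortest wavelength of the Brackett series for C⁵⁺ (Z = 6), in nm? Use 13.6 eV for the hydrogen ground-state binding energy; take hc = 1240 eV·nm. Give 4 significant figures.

The Brackett series has lower level n_f = 4; the series limit corresponds to n_i → ∞.
ΔE_max = 13.6 × 36 / 4² = 30.60 eV.
λ_min = 1240 / 30.60 = 40.52 nm.

40.52 nm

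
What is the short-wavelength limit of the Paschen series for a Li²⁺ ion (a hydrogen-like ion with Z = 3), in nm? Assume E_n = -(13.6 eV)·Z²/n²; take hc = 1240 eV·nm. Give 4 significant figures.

91.18 nm

The Paschen series has lower level n_f = 3; the series limit corresponds to n_i → ∞.
ΔE_max = 13.6 × 9 / 3² = 13.60 eV.
λ_min = 1240 / 13.60 = 91.18 nm.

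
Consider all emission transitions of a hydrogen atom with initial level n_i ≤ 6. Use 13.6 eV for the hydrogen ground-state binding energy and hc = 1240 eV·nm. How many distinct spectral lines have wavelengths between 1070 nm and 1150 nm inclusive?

1

Enumerate all n_i → n_f pairs with 1 ≤ n_f < n_i ≤ 6 and compute λ = 1240 / [13.6·1·(1/n_f² − 1/n_i²)].
Lines falling in [1070, 1150] nm: 6→3 (1094 nm).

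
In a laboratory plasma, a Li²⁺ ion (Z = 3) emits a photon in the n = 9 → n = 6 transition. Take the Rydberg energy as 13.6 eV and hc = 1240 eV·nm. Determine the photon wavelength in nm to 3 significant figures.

656 nm

For Z = 3 the level energies scale as Z², so the effective Rydberg energy is 13.6 × 9 = 122.4 eV.
ΔE = 122.4 × (1/6² − 1/9²) = 122.4 × 0.01543 = 1.889 eV.
λ = hc/ΔE = 1240 / 1.889 = 656 nm.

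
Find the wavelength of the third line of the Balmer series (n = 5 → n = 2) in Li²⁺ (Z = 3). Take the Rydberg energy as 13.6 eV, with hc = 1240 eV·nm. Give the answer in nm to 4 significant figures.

The Balmer series terminates on n_f = 2; the third line has n_i = 2+3 = 5.
ΔE = 122.4 × (1/2² − 1/5²) = 25.70 eV.
λ = 1240 / 25.70 = 48.24 nm.

48.24 nm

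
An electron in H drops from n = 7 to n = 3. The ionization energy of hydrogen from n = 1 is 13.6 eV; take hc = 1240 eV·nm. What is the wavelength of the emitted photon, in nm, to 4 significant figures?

ΔE = 13.60 × (1/3² − 1/7²) = 13.60 × 0.09070 = 1.234 eV.
λ = hc/ΔE = 1240 / 1.234 = 1005 nm.
This line belongs to the Paschen series.

1005 nm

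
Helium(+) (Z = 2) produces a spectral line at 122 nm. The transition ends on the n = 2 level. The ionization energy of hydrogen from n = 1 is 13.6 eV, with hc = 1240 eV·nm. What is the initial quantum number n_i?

n_i = 4

The photon energy is ΔE = hc/λ = 1240 / 122 = 10.16 eV.
With Z = 2, ΔE = 54.40 × (1/n_f² − 1/n_i²), so 1/n_f² − 1/n_i² = 0.1868.
With n_f = 2: 1/n_i² = 1/4 − 0.1868 = 0.06316, so n_i ≈ 3.98.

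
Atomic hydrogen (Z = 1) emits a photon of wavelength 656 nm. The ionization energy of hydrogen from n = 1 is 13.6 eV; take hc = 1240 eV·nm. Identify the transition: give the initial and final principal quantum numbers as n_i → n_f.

n_i = 3, n_f = 2

The photon energy is ΔE = hc/λ = 1240 / 656 = 1.890 eV.
With Z = 1, ΔE = 13.60 × (1/n_f² − 1/n_i²), so 1/n_f² − 1/n_i² = 0.1390.
Trying n_f = 2 gives 1/n_i² = 0.1110, i.e. n_i ≈ 3; this pair matches.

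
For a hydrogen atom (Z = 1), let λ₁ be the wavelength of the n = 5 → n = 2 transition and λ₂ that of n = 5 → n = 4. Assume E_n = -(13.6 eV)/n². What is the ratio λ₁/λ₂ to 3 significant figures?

λ ∝ 1/ΔE ∝ 1/(1/n_f² − 1/n_i²), and the Z² and hc factors cancel in the ratio.
λ₁/λ₂ = (1/4² − 1/5²)/(1/2² − 1/5²) = 0.02250/0.2100 = 0.107.

0.107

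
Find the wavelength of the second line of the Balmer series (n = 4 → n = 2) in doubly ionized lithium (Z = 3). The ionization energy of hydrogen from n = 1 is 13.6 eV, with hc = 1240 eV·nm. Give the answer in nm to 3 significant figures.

The Balmer series terminates on n_f = 2; the second line has n_i = 2+2 = 4.
ΔE = 122.4 × (1/2² − 1/4²) = 22.95 eV.
λ = 1240 / 22.95 = 54.0 nm.

54.0 nm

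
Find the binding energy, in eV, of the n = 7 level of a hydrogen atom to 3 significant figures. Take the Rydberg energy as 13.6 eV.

0.278 eV

E_7 = −13.60/49 = −0.278 eV, so ionization (to E = 0) requires 0.278 eV.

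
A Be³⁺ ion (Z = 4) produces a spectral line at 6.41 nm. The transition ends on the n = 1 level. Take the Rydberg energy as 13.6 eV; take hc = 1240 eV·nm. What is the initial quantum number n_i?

The photon energy is ΔE = hc/λ = 1240 / 6.41 = 193.4 eV.
With Z = 4, ΔE = 217.6 × (1/n_f² − 1/n_i²), so 1/n_f² − 1/n_i² = 0.8890.
With n_f = 1: 1/n_i² = 1/1 − 0.8890 = 0.1110, so n_i ≈ 3.00.

n_i = 3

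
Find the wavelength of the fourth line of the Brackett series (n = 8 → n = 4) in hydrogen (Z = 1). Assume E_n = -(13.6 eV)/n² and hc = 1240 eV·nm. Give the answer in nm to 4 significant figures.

1945 nm

The Brackett series terminates on n_f = 4; the fourth line has n_i = 4+4 = 8.
ΔE = 13.60 × (1/4² − 1/8²) = 0.6375 eV.
λ = 1240 / 0.6375 = 1945 nm.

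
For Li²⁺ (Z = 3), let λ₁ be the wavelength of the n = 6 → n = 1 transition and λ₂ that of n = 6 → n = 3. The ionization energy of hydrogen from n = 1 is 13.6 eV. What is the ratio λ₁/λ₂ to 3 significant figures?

λ ∝ 1/ΔE ∝ 1/(1/n_f² − 1/n_i²), and the Z² and hc factors cancel in the ratio.
λ₁/λ₂ = (1/3² − 1/6²)/(1/1² − 1/6²) = 0.08333/0.9722 = 0.0857.

0.0857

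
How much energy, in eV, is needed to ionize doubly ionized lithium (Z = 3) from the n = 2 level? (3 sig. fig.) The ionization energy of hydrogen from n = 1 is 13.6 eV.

E_n = −13.6 Z²/n² = −122.4/n² eV for Z = 3.
E_2 = −122.4/4 = −30.6 eV, so ionization (to E = 0) requires 30.6 eV.

30.6 eV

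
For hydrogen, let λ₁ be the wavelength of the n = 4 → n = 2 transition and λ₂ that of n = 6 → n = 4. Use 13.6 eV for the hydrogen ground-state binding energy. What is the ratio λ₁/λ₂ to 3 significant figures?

λ ∝ 1/ΔE ∝ 1/(1/n_f² − 1/n_i²), and the Z² and hc factors cancel in the ratio.
λ₁/λ₂ = (1/4² − 1/6²)/(1/2² − 1/4²) = 0.03472/0.1875 = 0.185.

0.185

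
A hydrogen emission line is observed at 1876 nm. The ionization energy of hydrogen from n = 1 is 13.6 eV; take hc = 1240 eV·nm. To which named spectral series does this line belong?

Paschen

ΔE = 1240/1876 = 0.6610 eV.
This matches 13.6 × (1/3² − 1/4²), so n_f = 3: the Paschen series.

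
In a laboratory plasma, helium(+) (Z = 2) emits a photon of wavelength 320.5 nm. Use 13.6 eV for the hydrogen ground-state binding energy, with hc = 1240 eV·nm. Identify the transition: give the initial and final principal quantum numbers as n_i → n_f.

The photon energy is ΔE = hc/λ = 1240 / 320.5 = 3.869 eV.
With Z = 2, ΔE = 54.40 × (1/n_f² − 1/n_i²), so 1/n_f² − 1/n_i² = 0.07112.
Trying n_f = 3 gives 1/n_i² = 0.03999, i.e. n_i ≈ 5; this pair matches.

n_i = 5, n_f = 3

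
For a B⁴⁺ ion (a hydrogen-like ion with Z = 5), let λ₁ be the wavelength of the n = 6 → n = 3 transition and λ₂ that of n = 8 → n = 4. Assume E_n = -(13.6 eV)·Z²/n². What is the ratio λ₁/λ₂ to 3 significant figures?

0.563

λ ∝ 1/ΔE ∝ 1/(1/n_f² − 1/n_i²), and the Z² and hc factors cancel in the ratio.
λ₁/λ₂ = (1/4² − 1/8²)/(1/3² − 1/6²) = 0.04688/0.08333 = 0.563.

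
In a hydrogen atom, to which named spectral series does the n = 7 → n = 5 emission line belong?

Pfund

The series is set by the lower level: n_f = 5 is the Pfund series.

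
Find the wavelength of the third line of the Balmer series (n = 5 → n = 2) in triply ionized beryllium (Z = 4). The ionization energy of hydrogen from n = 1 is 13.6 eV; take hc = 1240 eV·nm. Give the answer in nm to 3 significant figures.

The Balmer series terminates on n_f = 2; the third line has n_i = 2+3 = 5.
ΔE = 217.6 × (1/2² − 1/5²) = 45.70 eV.
λ = 1240 / 45.70 = 27.1 nm.

27.1 nm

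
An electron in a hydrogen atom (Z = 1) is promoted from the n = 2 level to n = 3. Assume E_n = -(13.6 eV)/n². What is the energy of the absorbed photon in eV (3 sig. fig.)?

1.89 eV

E_3 = −13.60/9 = −1.511 eV and E_2 = −13.60/4 = −3.400 eV.
The photon energy is |E_3 − E_2| = 1.89 eV.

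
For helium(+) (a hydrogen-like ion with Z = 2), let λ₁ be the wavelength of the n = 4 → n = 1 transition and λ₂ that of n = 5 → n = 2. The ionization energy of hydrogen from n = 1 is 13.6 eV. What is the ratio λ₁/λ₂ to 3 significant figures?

0.224

λ ∝ 1/ΔE ∝ 1/(1/n_f² − 1/n_i²), and the Z² and hc factors cancel in the ratio.
λ₁/λ₂ = (1/2² − 1/5²)/(1/1² − 1/4²) = 0.2100/0.9375 = 0.224.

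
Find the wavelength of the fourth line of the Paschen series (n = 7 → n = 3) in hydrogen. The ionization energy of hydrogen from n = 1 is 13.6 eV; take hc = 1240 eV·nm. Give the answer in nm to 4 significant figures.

The Paschen series terminates on n_f = 3; the fourth line has n_i = 3+4 = 7.
ΔE = 13.60 × (1/3² − 1/7²) = 1.234 eV.
λ = 1240 / 1.234 = 1005 nm.

1005 nm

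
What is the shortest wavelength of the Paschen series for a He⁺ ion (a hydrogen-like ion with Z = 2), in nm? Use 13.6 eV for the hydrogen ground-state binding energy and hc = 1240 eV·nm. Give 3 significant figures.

205 nm

The Paschen series has lower level n_f = 3; the series limit corresponds to n_i → ∞.
ΔE_max = 13.6 × 4 / 3² = 6.044 eV.
λ_min = 1240 / 6.044 = 205 nm.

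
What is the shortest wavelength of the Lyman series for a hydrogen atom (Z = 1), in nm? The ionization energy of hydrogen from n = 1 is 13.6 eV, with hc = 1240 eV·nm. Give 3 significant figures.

91.2 nm

The Lyman series has lower level n_f = 1; the series limit corresponds to n_i → ∞.
ΔE_max = 13.6 × 1 / 1² = 13.60 eV.
λ_min = 1240 / 13.60 = 91.2 nm.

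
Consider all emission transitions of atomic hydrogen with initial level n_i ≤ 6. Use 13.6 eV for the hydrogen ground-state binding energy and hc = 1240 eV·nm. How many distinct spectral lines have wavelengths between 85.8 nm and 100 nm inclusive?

Enumerate all n_i → n_f pairs with 1 ≤ n_f < n_i ≤ 6 and compute λ = 1240 / [13.6·1·(1/n_f² − 1/n_i²)].
Lines falling in [85.8, 100] nm: 6→1 (93.78 nm), 5→1 (94.98 nm), 4→1 (97.25 nm).

3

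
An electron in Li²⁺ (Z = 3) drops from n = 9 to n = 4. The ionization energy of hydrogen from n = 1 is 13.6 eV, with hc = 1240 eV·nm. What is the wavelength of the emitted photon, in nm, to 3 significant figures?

202 nm

For Z = 3 the level energies scale as Z², so the effective Rydberg energy is 13.6 × 9 = 122.4 eV.
ΔE = 122.4 × (1/4² − 1/9²) = 122.4 × 0.05015 = 6.139 eV.
λ = hc/ΔE = 1240 / 6.139 = 202 nm.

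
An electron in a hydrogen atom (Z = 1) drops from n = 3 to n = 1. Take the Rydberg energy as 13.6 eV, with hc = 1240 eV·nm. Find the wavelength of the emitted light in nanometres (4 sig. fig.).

ΔE = 13.60 × (1/1² − 1/3²) = 13.60 × 0.8889 = 12.09 eV.
λ = hc/ΔE = 1240 / 12.09 = 102.6 nm.

102.6 nm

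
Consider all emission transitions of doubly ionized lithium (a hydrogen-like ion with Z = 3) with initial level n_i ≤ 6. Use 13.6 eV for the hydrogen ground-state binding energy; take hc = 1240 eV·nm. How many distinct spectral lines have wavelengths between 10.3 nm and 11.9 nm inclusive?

Enumerate all n_i → n_f pairs with 1 ≤ n_f < n_i ≤ 6 and compute λ = 1240 / [13.6·9·(1/n_f² − 1/n_i²)].
Lines falling in [10.3, 11.9] nm: 6→1 (10.42 nm), 5→1 (10.55 nm), 4→1 (10.81 nm), 3→1 (11.40 nm).

4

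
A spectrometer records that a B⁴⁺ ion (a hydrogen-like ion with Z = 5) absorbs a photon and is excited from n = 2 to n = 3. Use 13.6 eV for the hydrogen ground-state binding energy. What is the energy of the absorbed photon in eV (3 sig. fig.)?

The Bohr energies scale as Z², so for Z = 5: E_n = −340.0/n² eV.
E_3 = −340.0/9 = −37.78 eV and E_2 = −340.0/4 = −85.00 eV.
The photon energy is |E_3 − E_2| = 47.2 eV.

47.2 eV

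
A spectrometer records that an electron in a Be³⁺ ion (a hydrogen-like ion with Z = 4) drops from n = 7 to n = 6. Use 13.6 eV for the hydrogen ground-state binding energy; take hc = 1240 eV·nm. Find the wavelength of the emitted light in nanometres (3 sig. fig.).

773 nm

For Z = 4 the level energies scale as Z², so the effective Rydberg energy is 13.6 × 16 = 217.6 eV.
ΔE = 217.6 × (1/6² − 1/7²) = 217.6 × 0.007370 = 1.604 eV.
λ = hc/ΔE = 1240 / 1.604 = 773 nm.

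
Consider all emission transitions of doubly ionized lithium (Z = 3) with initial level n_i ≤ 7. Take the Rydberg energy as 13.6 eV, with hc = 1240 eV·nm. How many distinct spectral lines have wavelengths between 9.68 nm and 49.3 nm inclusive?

9

Enumerate all n_i → n_f pairs with 1 ≤ n_f < n_i ≤ 7 and compute λ = 1240 / [13.6·9·(1/n_f² − 1/n_i²)].
Lines falling in [9.68, 49.3] nm: 7→1 (10.34 nm), 6→1 (10.42 nm), 5→1 (10.55 nm), 4→1 (10.81 nm), 3→1 (11.40 nm), 2→1 (13.51 nm), 7→2 (44.12 nm), 6→2 (45.59 nm), 5→2 (48.24 nm).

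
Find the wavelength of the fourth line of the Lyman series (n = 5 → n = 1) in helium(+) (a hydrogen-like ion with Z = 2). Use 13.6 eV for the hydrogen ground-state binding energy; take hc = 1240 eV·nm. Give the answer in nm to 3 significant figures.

23.7 nm

The Lyman series terminates on n_f = 1; the fourth line has n_i = 1+4 = 5.
ΔE = 54.40 × (1/1² − 1/5²) = 52.22 eV.
λ = 1240 / 52.22 = 23.7 nm.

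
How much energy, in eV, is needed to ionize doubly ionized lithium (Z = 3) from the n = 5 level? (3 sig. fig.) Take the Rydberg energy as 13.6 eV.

E_n = −13.6 Z²/n² = −122.4/n² eV for Z = 3.
E_5 = −122.4/25 = −4.90 eV, so ionization (to E = 0) requires 4.90 eV.

4.90 eV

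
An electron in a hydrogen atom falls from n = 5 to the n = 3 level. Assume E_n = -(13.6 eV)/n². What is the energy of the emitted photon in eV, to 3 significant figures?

E_5 = −13.60/25 = −0.5440 eV and E_3 = −13.60/9 = −1.511 eV.
The photon energy is |E_5 − E_3| = 0.967 eV.

0.967 eV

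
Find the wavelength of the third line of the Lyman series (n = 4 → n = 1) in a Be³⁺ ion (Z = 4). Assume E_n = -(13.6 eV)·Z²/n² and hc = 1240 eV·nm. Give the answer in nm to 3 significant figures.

The Lyman series terminates on n_f = 1; the third line has n_i = 1+3 = 4.
ΔE = 217.6 × (1/1² − 1/4²) = 204.0 eV.
λ = 1240 / 204.0 = 6.08 nm.

6.08 nm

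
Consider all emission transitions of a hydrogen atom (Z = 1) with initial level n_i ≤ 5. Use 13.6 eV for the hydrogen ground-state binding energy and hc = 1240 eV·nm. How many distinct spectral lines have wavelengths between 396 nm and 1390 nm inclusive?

Enumerate all n_i → n_f pairs with 1 ≤ n_f < n_i ≤ 5 and compute λ = 1240 / [13.6·1·(1/n_f² − 1/n_i²)].
Lines falling in [396, 1390] nm: 5→2 (434.2 nm), 4→2 (486.3 nm), 3→2 (656.5 nm), 5→3 (1282 nm).

4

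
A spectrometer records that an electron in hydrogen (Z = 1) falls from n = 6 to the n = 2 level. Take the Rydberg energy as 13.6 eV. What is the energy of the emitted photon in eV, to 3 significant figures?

3.02 eV

E_6 = −13.60/36 = −0.3778 eV and E_2 = −13.60/4 = −3.400 eV.
The photon energy is |E_6 − E_2| = 3.02 eV.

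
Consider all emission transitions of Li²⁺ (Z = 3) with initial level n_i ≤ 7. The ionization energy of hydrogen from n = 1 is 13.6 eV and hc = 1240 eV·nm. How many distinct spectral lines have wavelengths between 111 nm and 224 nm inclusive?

Enumerate all n_i → n_f pairs with 1 ≤ n_f < n_i ≤ 7 and compute λ = 1240 / [13.6·9·(1/n_f² − 1/n_i²)].
Lines falling in [111, 224] nm: 7→3 (111.7 nm), 6→3 (121.6 nm), 5→3 (142.5 nm), 4→3 (208.4 nm).

4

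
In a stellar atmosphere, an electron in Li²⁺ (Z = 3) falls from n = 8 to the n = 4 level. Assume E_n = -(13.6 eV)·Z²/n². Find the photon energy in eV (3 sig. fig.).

5.74 eV

The Bohr energies scale as Z², so for Z = 3: E_n = −122.4/n² eV.
E_8 = −122.4/64 = −1.913 eV and E_4 = −122.4/16 = −7.650 eV.
The photon energy is |E_8 − E_4| = 5.74 eV.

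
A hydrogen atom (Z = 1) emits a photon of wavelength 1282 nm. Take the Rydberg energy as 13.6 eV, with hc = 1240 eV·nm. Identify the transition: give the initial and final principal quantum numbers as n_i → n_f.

n_i = 5, n_f = 3

The photon energy is ΔE = hc/λ = 1240 / 1282 = 0.9672 eV.
With Z = 1, ΔE = 13.60 × (1/n_f² − 1/n_i²), so 1/n_f² − 1/n_i² = 0.07112.
Trying n_f = 3 gives 1/n_i² = 0.03999, i.e. n_i ≈ 5; this pair matches.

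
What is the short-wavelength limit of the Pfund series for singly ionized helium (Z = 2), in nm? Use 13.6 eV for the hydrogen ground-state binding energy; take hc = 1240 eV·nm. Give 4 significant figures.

569.9 nm

The Pfund series has lower level n_f = 5; the series limit corresponds to n_i → ∞.
ΔE_max = 13.6 × 4 / 5² = 2.176 eV.
λ_min = 1240 / 2.176 = 569.9 nm.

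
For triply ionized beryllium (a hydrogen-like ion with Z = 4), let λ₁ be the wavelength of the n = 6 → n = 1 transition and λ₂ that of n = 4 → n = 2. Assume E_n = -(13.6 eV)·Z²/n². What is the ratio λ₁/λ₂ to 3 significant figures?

0.193

λ ∝ 1/ΔE ∝ 1/(1/n_f² − 1/n_i²), and the Z² and hc factors cancel in the ratio.
λ₁/λ₂ = (1/2² − 1/4²)/(1/1² − 1/6²) = 0.1875/0.9722 = 0.193.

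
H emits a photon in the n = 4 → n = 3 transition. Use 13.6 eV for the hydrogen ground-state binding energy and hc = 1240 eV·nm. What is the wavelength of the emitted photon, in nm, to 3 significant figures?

1880 nm

ΔE = 13.60 × (1/3² − 1/4²) = 13.60 × 0.04861 = 0.6611 eV.
λ = hc/ΔE = 1240 / 0.6611 = 1880 nm.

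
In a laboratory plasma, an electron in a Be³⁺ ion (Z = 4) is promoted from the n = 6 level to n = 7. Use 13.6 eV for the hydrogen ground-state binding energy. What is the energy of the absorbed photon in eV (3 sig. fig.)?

The Bohr energies scale as Z², so for Z = 4: E_n = −217.6/n² eV.
E_7 = −217.6/49 = −4.441 eV and E_6 = −217.6/36 = −6.044 eV.
The photon energy is |E_7 − E_6| = 1.60 eV.

1.60 eV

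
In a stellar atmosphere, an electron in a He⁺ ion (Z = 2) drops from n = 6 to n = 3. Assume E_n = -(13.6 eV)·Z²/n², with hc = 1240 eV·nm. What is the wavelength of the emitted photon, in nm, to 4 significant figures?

For Z = 2 the level energies scale as Z², so the effective Rydberg energy is 13.6 × 4 = 54.40 eV.
ΔE = 54.40 × (1/3² − 1/6²) = 54.40 × 0.08333 = 4.533 eV.
λ = hc/ΔE = 1240 / 4.533 = 273.5 nm.

273.5 nm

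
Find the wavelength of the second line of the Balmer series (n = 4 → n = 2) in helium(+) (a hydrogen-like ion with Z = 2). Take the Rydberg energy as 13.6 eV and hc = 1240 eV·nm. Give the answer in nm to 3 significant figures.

122 nm

The Balmer series terminates on n_f = 2; the second line has n_i = 2+2 = 4.
ΔE = 54.40 × (1/2² − 1/4²) = 10.20 eV.
λ = 1240 / 10.20 = 122 nm.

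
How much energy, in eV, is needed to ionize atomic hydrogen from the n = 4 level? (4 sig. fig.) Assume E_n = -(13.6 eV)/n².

E_4 = −13.60/16 = −0.8500 eV, so ionization (to E = 0) requires 0.8500 eV.

0.8500 eV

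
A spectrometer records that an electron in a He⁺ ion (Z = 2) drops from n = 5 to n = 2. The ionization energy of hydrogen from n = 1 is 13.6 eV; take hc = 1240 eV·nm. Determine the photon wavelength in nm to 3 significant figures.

For Z = 2 the level energies scale as Z², so the effective Rydberg energy is 13.6 × 4 = 54.40 eV.
ΔE = 54.40 × (1/2² − 1/5²) = 54.40 × 0.2100 = 11.42 eV.
λ = hc/ΔE = 1240 / 11.42 = 109 nm.

109 nm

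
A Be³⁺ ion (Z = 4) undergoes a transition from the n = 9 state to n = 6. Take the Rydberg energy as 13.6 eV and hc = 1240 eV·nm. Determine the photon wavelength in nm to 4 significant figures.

For Z = 4 the level energies scale as Z², so the effective Rydberg energy is 13.6 × 16 = 217.6 eV.
ΔE = 217.6 × (1/6² − 1/9²) = 217.6 × 0.01543 = 3.358 eV.
λ = hc/ΔE = 1240 / 3.358 = 369.3 nm.

369.3 nm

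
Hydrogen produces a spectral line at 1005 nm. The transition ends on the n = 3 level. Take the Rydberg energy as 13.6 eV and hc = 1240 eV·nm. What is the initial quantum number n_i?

n_i = 7

The photon energy is ΔE = hc/λ = 1240 / 1005 = 1.234 eV.
With Z = 1, ΔE = 13.60 × (1/n_f² − 1/n_i²), so 1/n_f² − 1/n_i² = 0.09072.
With n_f = 3: 1/n_i² = 1/9 − 0.09072 = 0.02039, so n_i ≈ 7.00.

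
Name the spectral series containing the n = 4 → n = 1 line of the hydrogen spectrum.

Lyman

The series is set by the lower level: n_f = 1 is the Lyman series.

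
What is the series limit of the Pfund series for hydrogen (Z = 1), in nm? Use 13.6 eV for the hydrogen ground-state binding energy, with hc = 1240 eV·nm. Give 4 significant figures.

2279 nm

The Pfund series has lower level n_f = 5; the series limit corresponds to n_i → ∞.
ΔE_max = 13.6 × 1 / 5² = 0.5440 eV.
λ_min = 1240 / 0.5440 = 2279 nm.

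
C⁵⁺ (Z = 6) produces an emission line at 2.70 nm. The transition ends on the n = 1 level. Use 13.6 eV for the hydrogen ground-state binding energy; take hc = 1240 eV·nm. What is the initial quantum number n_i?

n_i = 4

The photon energy is ΔE = hc/λ = 1240 / 2.70 = 459.3 eV.
With Z = 6, ΔE = 489.6 × (1/n_f² − 1/n_i²), so 1/n_f² − 1/n_i² = 0.9380.
With n_f = 1: 1/n_i² = 1/1 − 0.9380 = 0.06197, so n_i ≈ 4.02.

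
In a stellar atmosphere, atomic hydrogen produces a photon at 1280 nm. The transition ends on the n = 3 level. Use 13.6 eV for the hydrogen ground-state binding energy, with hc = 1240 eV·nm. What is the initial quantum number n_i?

n_i = 5

The photon energy is ΔE = hc/λ = 1240 / 1280 = 0.9688 eV.
With Z = 1, ΔE = 13.60 × (1/n_f² − 1/n_i²), so 1/n_f² − 1/n_i² = 0.07123.
With n_f = 3: 1/n_i² = 1/9 − 0.07123 = 0.03988, so n_i ≈ 5.01.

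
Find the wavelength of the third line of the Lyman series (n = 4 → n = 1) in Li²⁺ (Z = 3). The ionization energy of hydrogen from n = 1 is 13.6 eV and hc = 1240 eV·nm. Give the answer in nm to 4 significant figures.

The Lyman series terminates on n_f = 1; the third line has n_i = 1+3 = 4.
ΔE = 122.4 × (1/1² − 1/4²) = 114.8 eV.
λ = 1240 / 114.8 = 10.81 nm.

10.81 nm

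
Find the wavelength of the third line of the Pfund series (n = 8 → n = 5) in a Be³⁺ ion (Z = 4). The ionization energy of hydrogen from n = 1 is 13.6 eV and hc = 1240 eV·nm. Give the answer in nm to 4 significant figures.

233.8 nm

The Pfund series terminates on n_f = 5; the third line has n_i = 5+3 = 8.
ΔE = 217.6 × (1/5² − 1/8²) = 5.304 eV.
λ = 1240 / 5.304 = 233.8 nm.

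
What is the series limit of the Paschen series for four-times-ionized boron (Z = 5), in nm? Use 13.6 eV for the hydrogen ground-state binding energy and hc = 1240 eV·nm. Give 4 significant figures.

32.82 nm

The Paschen series has lower level n_f = 3; the series limit corresponds to n_i → ∞.
ΔE_max = 13.6 × 25 / 3² = 37.78 eV.
λ_min = 1240 / 37.78 = 32.82 nm.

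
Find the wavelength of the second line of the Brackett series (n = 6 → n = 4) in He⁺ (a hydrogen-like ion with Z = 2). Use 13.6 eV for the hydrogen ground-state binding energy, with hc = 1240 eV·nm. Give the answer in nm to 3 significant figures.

656 nm

The Brackett series terminates on n_f = 4; the second line has n_i = 4+2 = 6.
ΔE = 54.40 × (1/4² − 1/6²) = 1.889 eV.
λ = 1240 / 1.889 = 656 nm.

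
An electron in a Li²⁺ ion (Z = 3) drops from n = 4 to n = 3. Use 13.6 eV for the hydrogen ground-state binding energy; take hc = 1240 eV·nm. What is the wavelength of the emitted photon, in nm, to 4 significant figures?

208.4 nm

For Z = 3 the level energies scale as Z², so the effective Rydberg energy is 13.6 × 9 = 122.4 eV.
ΔE = 122.4 × (1/3² − 1/4²) = 122.4 × 0.04861 = 5.950 eV.
λ = hc/ΔE = 1240 / 5.950 = 208.4 nm.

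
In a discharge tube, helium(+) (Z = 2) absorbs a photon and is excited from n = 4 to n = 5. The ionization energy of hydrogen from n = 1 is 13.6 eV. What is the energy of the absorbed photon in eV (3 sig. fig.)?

The Bohr energies scale as Z², so for Z = 2: E_n = −54.40/n² eV.
E_5 = −54.40/25 = −2.176 eV and E_4 = −54.40/16 = −3.400 eV.
The photon energy is |E_5 − E_4| = 1.22 eV.

1.22 eV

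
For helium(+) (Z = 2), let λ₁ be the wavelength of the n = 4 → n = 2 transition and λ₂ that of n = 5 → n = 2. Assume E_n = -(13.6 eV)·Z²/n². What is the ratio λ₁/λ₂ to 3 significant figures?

1.12

λ ∝ 1/ΔE ∝ 1/(1/n_f² − 1/n_i²), and the Z² and hc factors cancel in the ratio.
λ₁/λ₂ = (1/2² − 1/5²)/(1/2² − 1/4²) = 0.2100/0.1875 = 1.12.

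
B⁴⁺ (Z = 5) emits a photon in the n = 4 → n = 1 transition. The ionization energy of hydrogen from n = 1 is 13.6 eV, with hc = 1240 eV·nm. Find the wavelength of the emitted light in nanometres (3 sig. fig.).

For Z = 5 the level energies scale as Z², so the effective Rydberg energy is 13.6 × 25 = 340.0 eV.
ΔE = 340.0 × (1/1² − 1/4²) = 340.0 × 0.9375 = 318.8 eV.
λ = hc/ΔE = 1240 / 318.8 = 3.89 nm.

3.89 nm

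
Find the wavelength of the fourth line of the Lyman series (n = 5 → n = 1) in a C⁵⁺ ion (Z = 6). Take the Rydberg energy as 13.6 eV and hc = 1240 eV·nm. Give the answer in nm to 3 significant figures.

The Lyman series terminates on n_f = 1; the fourth line has n_i = 1+4 = 5.
ΔE = 489.6 × (1/1² − 1/5²) = 470.0 eV.
λ = 1240 / 470.0 = 2.64 nm.

2.64 nm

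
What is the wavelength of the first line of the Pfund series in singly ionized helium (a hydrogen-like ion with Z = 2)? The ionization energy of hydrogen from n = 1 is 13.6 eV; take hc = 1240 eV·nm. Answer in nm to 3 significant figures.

The Pfund series terminates on n_f = 5; the first line has n_i = 5+1 = 6.
ΔE = 54.40 × (1/5² − 1/6²) = 0.6649 eV.
λ = 1240 / 0.6649 = 1860 nm.

1860 nm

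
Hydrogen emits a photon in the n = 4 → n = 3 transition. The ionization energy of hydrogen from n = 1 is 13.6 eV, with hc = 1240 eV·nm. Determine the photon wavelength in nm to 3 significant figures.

ΔE = 13.60 × (1/3² − 1/4²) = 13.60 × 0.04861 = 0.6611 eV.
λ = hc/ΔE = 1240 / 0.6611 = 1880 nm.
This line belongs to the Paschen series.

1880 nm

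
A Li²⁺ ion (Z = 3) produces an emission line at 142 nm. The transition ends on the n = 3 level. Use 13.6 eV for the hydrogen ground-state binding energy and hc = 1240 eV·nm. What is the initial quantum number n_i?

The photon energy is ΔE = hc/λ = 1240 / 142 = 8.732 eV.
With Z = 3, ΔE = 122.4 × (1/n_f² − 1/n_i²), so 1/n_f² − 1/n_i² = 0.07134.
With n_f = 3: 1/n_i² = 1/9 − 0.07134 = 0.03977, so n_i ≈ 5.01.

n_i = 5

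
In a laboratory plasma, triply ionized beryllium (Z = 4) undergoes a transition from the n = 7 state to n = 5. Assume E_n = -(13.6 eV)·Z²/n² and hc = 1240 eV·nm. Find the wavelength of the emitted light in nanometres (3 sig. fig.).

291 nm

For Z = 4 the level energies scale as Z², so the effective Rydberg energy is 13.6 × 16 = 217.6 eV.
ΔE = 217.6 × (1/5² − 1/7²) = 217.6 × 0.01959 = 4.263 eV.
λ = hc/ΔE = 1240 / 4.263 = 291 nm.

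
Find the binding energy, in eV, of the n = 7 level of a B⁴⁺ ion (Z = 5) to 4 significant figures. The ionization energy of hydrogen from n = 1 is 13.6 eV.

6.939 eV

E_n = −13.6 Z²/n² = −340.0/n² eV for Z = 5.
E_7 = −340.0/49 = −6.939 eV, so ionization (to E = 0) requires 6.939 eV.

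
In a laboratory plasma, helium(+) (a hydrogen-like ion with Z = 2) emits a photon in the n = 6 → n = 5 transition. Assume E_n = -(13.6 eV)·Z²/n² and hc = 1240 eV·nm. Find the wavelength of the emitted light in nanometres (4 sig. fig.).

1865 nm

For Z = 2 the level energies scale as Z², so the effective Rydberg energy is 13.6 × 4 = 54.40 eV.
ΔE = 54.40 × (1/5² − 1/6²) = 54.40 × 0.01222 = 0.6649 eV.
λ = hc/ΔE = 1240 / 0.6649 = 1865 nm.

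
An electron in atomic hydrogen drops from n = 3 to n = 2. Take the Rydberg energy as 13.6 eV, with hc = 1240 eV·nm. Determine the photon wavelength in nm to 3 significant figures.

ΔE = 13.60 × (1/2² − 1/3²) = 13.60 × 0.1389 = 1.889 eV.
λ = hc/ΔE = 1240 / 1.889 = 656 nm.

656 nm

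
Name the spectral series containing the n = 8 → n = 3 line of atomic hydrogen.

Paschen

The series is set by the lower level: n_f = 3 is the Paschen series.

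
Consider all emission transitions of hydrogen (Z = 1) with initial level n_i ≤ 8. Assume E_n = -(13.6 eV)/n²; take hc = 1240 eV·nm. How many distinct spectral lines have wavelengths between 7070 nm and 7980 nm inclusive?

2

Enumerate all n_i → n_f pairs with 1 ≤ n_f < n_i ≤ 8 and compute λ = 1240 / [13.6·1·(1/n_f² − 1/n_i²)].
Lines falling in [7070, 7980] nm: 6→5 (7460 nm), 8→6 (7503 nm).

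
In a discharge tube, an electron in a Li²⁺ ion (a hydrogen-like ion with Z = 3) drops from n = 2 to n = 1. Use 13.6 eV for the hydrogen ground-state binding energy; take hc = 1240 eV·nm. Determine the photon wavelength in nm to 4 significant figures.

13.51 nm

For Z = 3 the level energies scale as Z², so the effective Rydberg energy is 13.6 × 9 = 122.4 eV.
ΔE = 122.4 × (1/1² − 1/2²) = 122.4 × 0.7500 = 91.80 eV.
λ = hc/ΔE = 1240 / 91.80 = 13.51 nm.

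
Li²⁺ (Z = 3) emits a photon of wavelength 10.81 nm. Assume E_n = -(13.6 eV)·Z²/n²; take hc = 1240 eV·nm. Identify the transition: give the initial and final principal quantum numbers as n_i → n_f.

n_i = 4, n_f = 1

The photon energy is ΔE = hc/λ = 1240 / 10.81 = 114.7 eV.
With Z = 3, ΔE = 122.4 × (1/n_f² − 1/n_i²), so 1/n_f² − 1/n_i² = 0.9372.
Trying n_f = 1 gives 1/n_i² = 0.06284, i.e. n_i ≈ 4; this pair matches.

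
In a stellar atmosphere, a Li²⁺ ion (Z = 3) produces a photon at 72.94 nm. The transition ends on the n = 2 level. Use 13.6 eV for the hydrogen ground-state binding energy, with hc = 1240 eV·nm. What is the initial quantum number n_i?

n_i = 3

The photon energy is ΔE = hc/λ = 1240 / 72.94 = 17.00 eV.
With Z = 3, ΔE = 122.4 × (1/n_f² − 1/n_i²), so 1/n_f² − 1/n_i² = 0.1389.
With n_f = 2: 1/n_i² = 1/4 − 0.1389 = 0.1111, so n_i ≈ 3.00.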